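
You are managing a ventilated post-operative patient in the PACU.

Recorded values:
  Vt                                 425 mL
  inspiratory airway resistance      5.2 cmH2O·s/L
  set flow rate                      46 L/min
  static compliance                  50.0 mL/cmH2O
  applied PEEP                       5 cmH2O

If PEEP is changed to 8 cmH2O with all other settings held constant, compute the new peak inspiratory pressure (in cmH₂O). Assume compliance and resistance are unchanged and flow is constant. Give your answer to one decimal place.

20.5

Flow: 46 L/min ÷ 60 = 0.7667 L/s.
PIP = Vt/C + R·V̇ + PEEP (constant-flow equation of motion).
Only the baseline term changes: ΔPIP = ΔPEEP = 8 − 5 = 3.0 cmH2O.
Original PIP = 425/50.0 + 5.2×0.7667 + 5 = 17.487 cmH2O; new PIP = 17.487 + (3.0) = 20.487 cmH2O.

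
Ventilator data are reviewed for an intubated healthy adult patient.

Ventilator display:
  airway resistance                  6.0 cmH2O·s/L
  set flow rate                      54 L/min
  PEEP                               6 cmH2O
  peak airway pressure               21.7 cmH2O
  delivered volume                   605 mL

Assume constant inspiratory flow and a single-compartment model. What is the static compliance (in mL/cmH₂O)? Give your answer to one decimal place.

Flow: 54 L/min ÷ 60 = 0.9 L/s.
Equation of motion (constant flow): PIP = Vt/C + R·V̇ + PEEP.
Vt/C = PIP − R·V̇ − PEEP = 21.7 − 6.0×0.9 − 6 = 21.7 − 5.4 − 6 = 10.3 cmH2O.
C = Vt / 10.3 = 605 / 10.3 = 58.738 mL/cmH2O.

58.7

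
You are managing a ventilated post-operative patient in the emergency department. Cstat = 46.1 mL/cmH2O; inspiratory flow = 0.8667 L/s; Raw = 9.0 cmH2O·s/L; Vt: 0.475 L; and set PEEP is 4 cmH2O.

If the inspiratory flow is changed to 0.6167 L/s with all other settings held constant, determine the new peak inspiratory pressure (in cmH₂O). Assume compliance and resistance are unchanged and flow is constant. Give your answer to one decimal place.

19.9

PIP = Vt/C + R·V̇ + PEEP (constant-flow equation of motion).
Only the resistive term changes: ΔPIP = R × ΔV̇ = 9.0 × (0.6167 − 0.8667) = 9.0 × -0.25 = -2.25 cmH2O.
Original PIP = 475/46.1 + 9.0×0.8667 + 4 = 22.104 cmH2O; new PIP = 22.104 + (-2.25) = 19.854 cmH2O.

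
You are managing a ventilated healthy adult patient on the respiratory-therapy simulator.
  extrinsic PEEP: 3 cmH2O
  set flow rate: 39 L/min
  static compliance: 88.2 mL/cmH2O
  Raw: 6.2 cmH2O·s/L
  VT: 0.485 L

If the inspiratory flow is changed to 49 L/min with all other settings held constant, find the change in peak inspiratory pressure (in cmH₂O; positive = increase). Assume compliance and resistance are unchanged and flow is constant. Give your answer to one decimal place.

1.0

Flow: 39 L/min ÷ 60 = 0.65 L/s.
New flow: 49 L/min ÷ 60 = 0.8167 L/s.
PIP = Vt/C + R·V̇ + PEEP (constant-flow equation of motion).
Only the resistive term changes: ΔPIP = R × ΔV̇ = 6.2 × (0.8167 − 0.65) = 6.2 × 0.1667 = 1.034 cmH2O.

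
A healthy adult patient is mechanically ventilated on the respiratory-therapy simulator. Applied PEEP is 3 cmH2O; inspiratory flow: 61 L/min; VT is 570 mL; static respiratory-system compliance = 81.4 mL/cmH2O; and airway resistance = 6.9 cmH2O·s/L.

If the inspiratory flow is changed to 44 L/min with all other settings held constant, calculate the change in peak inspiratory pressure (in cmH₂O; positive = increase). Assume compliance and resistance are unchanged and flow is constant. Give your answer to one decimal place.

-2.0

Flow: 61 L/min ÷ 60 = 1.0167 L/s.
New flow: 44 L/min ÷ 60 = 0.7333 L/s.
PIP = Vt/C + R·V̇ + PEEP (constant-flow equation of motion).
Only the resistive term changes: ΔPIP = R × ΔV̇ = 6.9 × (0.7333 − 1.0167) = 6.9 × -0.2834 = -1.955 cmH2O.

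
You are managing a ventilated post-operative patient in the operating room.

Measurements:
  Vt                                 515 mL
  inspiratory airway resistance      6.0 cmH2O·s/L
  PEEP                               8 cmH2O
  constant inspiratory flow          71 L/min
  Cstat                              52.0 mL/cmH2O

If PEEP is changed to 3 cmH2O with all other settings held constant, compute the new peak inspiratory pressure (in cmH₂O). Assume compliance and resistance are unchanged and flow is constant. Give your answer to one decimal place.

Flow: 71 L/min ÷ 60 = 1.1833 L/s.
PIP = Vt/C + R·V̇ + PEEP (constant-flow equation of motion).
Only the baseline term changes: ΔPIP = ΔPEEP = 3 − 8 = -5.0 cmH2O.
Original PIP = 515/52.0 + 6.0×1.1833 + 8 = 25.004 cmH2O; new PIP = 25.004 + (-5.0) = 20.004 cmH2O.

20.0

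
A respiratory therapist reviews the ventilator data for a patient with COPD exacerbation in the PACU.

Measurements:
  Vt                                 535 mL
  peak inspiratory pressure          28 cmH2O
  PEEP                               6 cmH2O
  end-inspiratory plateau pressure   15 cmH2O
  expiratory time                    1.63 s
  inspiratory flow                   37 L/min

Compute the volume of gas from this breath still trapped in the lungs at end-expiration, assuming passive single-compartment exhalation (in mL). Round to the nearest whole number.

Flow: 37 L/min ÷ 60 = 0.6167 L/s.
R = (PIP − Pplat)/V̇ = (28 − 15) / 0.6167 = 13.0/0.6167 = 21.08 cmH2O·s/L.
C = Vt/(Pplat − PEEP) = 535.0 / (15 − 6) = 535.0/9.0 = 59.444 mL/cmH2O.
τ = R × C = 21.08 × 0.05944 L/cmH2O = 1.253 s.
Fraction remaining = e^(−Te/τ) = e^(−1.63/1.253) = 0.2723.
Trapped volume = 535.0 × 0.2723 = 145.68 mL.

146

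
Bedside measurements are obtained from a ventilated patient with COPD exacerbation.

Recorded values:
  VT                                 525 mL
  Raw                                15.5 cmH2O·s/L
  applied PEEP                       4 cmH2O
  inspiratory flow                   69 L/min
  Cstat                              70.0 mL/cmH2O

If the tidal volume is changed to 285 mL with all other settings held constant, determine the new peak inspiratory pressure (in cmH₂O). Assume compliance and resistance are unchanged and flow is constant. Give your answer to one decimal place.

25.9

Flow: 69 L/min ÷ 60 = 1.15 L/s.
PIP = Vt/C + R·V̇ + PEEP (constant-flow equation of motion).
Only the elastic term changes: ΔPIP = ΔVt / C = (285 − 525) / 70.0 = -3.429 cmH2O.
Original PIP = 525/70.0 + 15.5×1.15 + 4 = 29.325 cmH2O; new PIP = 29.325 + (-3.429) = 25.896 cmH2O.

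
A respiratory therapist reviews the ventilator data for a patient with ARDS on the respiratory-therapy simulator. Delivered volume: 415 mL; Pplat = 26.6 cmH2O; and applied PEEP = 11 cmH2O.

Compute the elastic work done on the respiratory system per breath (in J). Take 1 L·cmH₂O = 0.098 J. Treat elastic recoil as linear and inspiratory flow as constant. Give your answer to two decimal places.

Elastic work ≈ ½ × (Pplat − PEEP) × Vt = 0.5 × (26.6 − 11) × 0.415 L = 0.5 × 15.6 × 0.415 = 3.237 L·cmH2O.
× 0.098 J/(L·cmH2O) → 0.3172 J.

0.32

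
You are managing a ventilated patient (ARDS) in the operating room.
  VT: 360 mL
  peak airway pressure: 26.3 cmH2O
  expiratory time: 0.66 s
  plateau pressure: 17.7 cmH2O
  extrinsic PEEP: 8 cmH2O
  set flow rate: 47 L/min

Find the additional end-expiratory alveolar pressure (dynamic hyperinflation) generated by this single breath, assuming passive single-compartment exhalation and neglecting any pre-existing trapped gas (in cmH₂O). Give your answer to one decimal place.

1.9

Flow: 47 L/min ÷ 60 = 0.7833 L/s.
R = (PIP − Pplat)/V̇ = (26.3 − 17.7) / 0.7833 = 8.6/0.7833 = 10.979 cmH2O·s/L.
C = Vt/(Pplat − PEEP) = 360.0 / (17.7 − 8) = 360.0/9.7 = 37.113 mL/cmH2O.
τ = R × C = 10.979 × 0.03711 L/cmH2O = 0.4074 s.
Fraction remaining = e^(−Te/τ) = e^(−0.66/0.4074) = 0.1979; trapped volume = 360.0 × 0.1979 = 71.244 mL.
Additional alveolar pressure from trapping ≈ V_trapped / C = 71.244 / 37.113 = 1.92 cmH2O.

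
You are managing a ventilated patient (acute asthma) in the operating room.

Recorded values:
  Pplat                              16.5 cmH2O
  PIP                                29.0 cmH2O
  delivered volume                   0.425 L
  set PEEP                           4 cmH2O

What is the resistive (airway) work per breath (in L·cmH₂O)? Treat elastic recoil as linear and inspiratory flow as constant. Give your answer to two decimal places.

With constant inspiratory flow the resistive pressure is constant at PIP − Pplat = 29.0 − 16.5 = 12.5 cmH2O, so resistive work = 12.5 × 0.425 = 5.313 L·cmH2O.

5.31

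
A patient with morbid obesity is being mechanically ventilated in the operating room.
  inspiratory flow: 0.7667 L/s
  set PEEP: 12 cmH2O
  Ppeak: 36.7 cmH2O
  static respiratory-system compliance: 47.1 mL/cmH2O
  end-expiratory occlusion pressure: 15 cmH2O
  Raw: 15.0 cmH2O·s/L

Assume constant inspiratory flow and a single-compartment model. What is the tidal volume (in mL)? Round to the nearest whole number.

480

Total PEEP = 15 cmH2O (set 12 + intrinsic 3); this is the baseline alveolar pressure.
Equation of motion (constant flow): PIP = Vt/C + R·V̇ + PEEP.
Vt/C = PIP − R·V̇ − PEEP = 36.7 − 11.501 − 15 = 10.199 cmH2O.
Vt = C × 10.199 = 47.1 × 10.199 = 480.37 mL.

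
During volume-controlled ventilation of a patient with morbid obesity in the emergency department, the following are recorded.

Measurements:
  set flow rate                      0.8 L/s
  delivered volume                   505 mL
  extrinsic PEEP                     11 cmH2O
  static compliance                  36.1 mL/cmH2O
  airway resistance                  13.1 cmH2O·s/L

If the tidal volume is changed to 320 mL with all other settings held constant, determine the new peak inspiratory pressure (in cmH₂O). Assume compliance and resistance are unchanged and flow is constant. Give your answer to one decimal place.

PIP = Vt/C + R·V̇ + PEEP (constant-flow equation of motion).
Only the elastic term changes: ΔPIP = ΔVt / C = (320 − 505) / 36.1 = -5.125 cmH2O.
Original PIP = 505/36.1 + 13.1×0.8 + 11 = 35.469 cmH2O; new PIP = 35.469 + (-5.125) = 30.344 cmH2O.

30.3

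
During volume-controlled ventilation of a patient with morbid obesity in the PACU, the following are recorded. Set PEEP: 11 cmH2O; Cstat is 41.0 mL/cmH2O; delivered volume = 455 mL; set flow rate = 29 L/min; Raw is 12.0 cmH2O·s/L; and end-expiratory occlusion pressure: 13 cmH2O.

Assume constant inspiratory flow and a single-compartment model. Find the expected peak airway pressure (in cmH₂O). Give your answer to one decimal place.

Flow: 29 L/min ÷ 60 = 0.4833 L/s.
Total PEEP = 13 cmH2O (set 11 + intrinsic 2); this is the baseline alveolar pressure.
Equation of motion (constant flow): PIP = Vt/C + R·V̇ + PEEP.
PIP = 455/41.0 + 12.0×0.4833 + 13 = 11.098 + 5.8 + 13 = 29.898 cmH2O.

29.9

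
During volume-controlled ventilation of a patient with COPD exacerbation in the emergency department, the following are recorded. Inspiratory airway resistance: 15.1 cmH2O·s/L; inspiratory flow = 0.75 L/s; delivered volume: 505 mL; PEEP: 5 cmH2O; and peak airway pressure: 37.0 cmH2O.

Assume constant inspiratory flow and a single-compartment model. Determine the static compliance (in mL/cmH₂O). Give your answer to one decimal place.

24.4

Equation of motion (constant flow): PIP = Vt/C + R·V̇ + PEEP.
Vt/C = PIP − R·V̇ − PEEP = 37.0 − 15.1×0.75 − 5 = 37.0 − 11.325 − 5 = 20.675 cmH2O.
C = Vt / 20.675 = 505 / 20.675 = 24.426 mL/cmH2O.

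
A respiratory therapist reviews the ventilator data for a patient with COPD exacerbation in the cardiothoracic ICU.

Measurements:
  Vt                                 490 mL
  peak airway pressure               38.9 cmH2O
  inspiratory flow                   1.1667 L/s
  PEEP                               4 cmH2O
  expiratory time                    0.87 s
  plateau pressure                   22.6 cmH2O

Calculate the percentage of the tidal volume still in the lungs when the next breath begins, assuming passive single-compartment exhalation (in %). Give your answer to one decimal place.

9.4

R = (PIP − Pplat)/V̇ = (38.9 − 22.6) / 1.1667 = 16.3/1.1667 = 13.971 cmH2O·s/L.
C = Vt/(Pplat − PEEP) = 490.0 / (22.6 − 4) = 490.0/18.6 = 26.344 mL/cmH2O.
τ = R × C = 13.971 × 0.02634 L/cmH2O = 0.368 s.
Fraction remaining at end-expiration = e^(−Te/τ) = e^(−0.87/0.368) = 0.09403 → 9.403%.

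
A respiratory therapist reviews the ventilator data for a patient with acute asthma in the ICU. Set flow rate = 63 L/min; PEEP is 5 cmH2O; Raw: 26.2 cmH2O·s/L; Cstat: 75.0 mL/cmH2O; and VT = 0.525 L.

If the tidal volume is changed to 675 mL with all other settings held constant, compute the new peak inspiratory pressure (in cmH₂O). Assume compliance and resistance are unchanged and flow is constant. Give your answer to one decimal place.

Flow: 63 L/min ÷ 60 = 1.05 L/s.
PIP = Vt/C + R·V̇ + PEEP (constant-flow equation of motion).
Only the elastic term changes: ΔPIP = ΔVt / C = (675 − 525) / 75.0 = 2.0 cmH2O.
Original PIP = 525/75.0 + 26.2×1.05 + 5 = 39.51 cmH2O; new PIP = 39.51 + (2.0) = 41.51 cmH2O.

41.5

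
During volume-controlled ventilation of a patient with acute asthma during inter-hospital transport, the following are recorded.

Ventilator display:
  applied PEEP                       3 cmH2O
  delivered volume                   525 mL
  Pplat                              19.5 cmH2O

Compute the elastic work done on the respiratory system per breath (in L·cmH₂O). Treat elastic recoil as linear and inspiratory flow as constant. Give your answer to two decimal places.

4.33

Elastic work ≈ ½ × (Pplat − PEEP) × Vt = 0.5 × (19.5 − 3) × 0.525 L = 0.5 × 16.5 × 0.525 = 4.331 L·cmH2O.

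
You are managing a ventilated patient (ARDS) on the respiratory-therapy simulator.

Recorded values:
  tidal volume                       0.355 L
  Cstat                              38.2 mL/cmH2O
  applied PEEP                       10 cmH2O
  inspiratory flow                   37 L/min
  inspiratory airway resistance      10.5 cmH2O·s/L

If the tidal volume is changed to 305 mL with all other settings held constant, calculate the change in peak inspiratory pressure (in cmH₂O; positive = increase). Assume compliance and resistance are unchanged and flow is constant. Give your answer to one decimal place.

-1.3

PIP = Vt/C + R·V̇ + PEEP (constant-flow equation of motion).
Only the elastic term changes: ΔPIP = ΔVt / C = (305 − 355) / 38.2 = -1.309 cmH2O.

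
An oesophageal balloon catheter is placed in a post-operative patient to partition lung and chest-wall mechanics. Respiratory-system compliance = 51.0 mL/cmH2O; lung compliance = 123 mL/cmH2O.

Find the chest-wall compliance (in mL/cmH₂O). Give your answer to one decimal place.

87.1

1/Ccw = 1/Crs − 1/CL.
1/Ccw = 1/51.0 − 1/123 = 0.01148.
Ccw = 87.108 mL/cmH2O.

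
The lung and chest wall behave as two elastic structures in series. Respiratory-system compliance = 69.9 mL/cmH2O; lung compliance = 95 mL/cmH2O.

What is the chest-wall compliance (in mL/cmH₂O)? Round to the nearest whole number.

265

1/Ccw = 1/Crs − 1/CL.
1/Ccw = 1/69.9 − 1/95 = 0.00378.
Ccw = 264.55 mL/cmH2O.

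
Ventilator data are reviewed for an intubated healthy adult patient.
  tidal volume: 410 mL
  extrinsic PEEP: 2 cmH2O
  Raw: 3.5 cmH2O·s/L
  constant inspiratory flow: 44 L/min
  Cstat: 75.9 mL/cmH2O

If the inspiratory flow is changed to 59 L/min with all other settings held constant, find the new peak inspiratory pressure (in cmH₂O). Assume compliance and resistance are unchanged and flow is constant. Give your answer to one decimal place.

Flow: 44 L/min ÷ 60 = 0.7333 L/s.
New flow: 59 L/min ÷ 60 = 0.9833 L/s.
PIP = Vt/C + R·V̇ + PEEP (constant-flow equation of motion).
Only the resistive term changes: ΔPIP = R × ΔV̇ = 3.5 × (0.9833 − 0.7333) = 3.5 × 0.25 = 0.875 cmH2O.
Original PIP = 410/75.9 + 3.5×0.7333 + 2 = 9.968 cmH2O; new PIP = 9.968 + (0.875) = 10.843 cmH2O.

10.8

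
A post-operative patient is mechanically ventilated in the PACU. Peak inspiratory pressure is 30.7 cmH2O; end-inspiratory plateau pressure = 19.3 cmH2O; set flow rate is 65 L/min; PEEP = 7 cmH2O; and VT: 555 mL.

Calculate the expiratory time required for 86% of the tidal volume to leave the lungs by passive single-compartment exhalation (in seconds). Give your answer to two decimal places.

Flow: 65 L/min ÷ 60 = 1.0833 L/s.
R = (PIP − Pplat)/V̇ = (30.7 − 19.3) / 1.0833 = 11.4/1.0833 = 10.523 cmH2O·s/L.
C = Vt/(Pplat − PEEP) = 555.0 / (19.3 − 7) = 555.0/12.3 = 45.122 mL/cmH2O.
τ = R × C = 10.523 × 0.04512 L/cmH2O = 0.4748 s.
t = −τ·ln(1 − 0.86) = −0.4748·ln(0.14) = 0.9335 s.

0.93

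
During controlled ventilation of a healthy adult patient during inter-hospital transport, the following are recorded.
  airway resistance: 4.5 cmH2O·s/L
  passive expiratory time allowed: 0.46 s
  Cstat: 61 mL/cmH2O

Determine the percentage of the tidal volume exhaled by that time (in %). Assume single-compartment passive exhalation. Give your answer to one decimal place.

81.3

τ = R × C = 4.5 × 61 mL/cmH2O = 4.5 × 0.061 L/cmH2O = 0.2745 s.
Passive exhalation: V(t)/V₀ = e^(−t/τ) = e^(−0.46/0.2745) = 0.1872.
Fraction exhaled = 1 − 0.1872 = 0.8128 → 81.28%.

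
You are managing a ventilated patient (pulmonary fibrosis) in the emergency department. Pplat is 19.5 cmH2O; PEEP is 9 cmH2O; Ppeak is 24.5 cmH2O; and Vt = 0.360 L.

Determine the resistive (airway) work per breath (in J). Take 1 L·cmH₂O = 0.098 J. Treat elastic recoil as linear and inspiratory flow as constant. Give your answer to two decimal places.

With constant inspiratory flow the resistive pressure is constant at PIP − Pplat = 24.5 − 19.5 = 5.0 cmH2O, so resistive work = 5.0 × 0.360 = 1.8 L·cmH2O.
× 0.098 J/(L·cmH2O) → 0.1764 J.

0.18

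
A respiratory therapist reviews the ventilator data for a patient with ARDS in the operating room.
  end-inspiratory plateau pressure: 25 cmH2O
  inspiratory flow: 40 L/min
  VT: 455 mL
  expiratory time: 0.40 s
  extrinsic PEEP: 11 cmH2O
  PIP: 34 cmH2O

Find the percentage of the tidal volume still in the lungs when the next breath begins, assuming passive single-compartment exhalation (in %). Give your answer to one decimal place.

Flow: 40 L/min ÷ 60 = 0.6667 L/s.
R = (PIP − Pplat)/V̇ = (34 − 25) / 0.6667 = 9.0/0.6667 = 13.499 cmH2O·s/L.
C = Vt/(Pplat − PEEP) = 455.0 / (25 − 11) = 455.0/14.0 = 32.5 mL/cmH2O.
τ = R × C = 13.499 × 0.0325 L/cmH2O = 0.4387 s.
Fraction remaining at end-expiration = e^(−Te/τ) = e^(−0.40/0.4387) = 0.4018 → 40.18%.

40.2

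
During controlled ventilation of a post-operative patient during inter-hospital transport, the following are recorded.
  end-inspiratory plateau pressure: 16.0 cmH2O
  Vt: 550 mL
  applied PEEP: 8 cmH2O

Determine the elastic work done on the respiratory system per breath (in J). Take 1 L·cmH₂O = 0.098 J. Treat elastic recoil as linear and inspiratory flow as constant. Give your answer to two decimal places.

0.22

Elastic work ≈ ½ × (Pplat − PEEP) × Vt = 0.5 × (16.0 − 8) × 0.550 L = 0.5 × 8.0 × 0.550 = 2.2 L·cmH2O.
× 0.098 J/(L·cmH2O) → 0.2156 J.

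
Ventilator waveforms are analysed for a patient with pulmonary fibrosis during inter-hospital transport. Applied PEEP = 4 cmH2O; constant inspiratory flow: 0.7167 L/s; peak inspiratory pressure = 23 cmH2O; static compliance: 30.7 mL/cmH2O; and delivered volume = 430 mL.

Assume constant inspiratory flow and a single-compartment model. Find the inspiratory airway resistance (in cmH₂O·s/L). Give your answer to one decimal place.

7.0

Equation of motion (constant flow): PIP = Vt/C + R·V̇ + PEEP.
R·V̇ = PIP − Vt/C − PEEP = 23 − 430/30.7 − 4 = 23 − 14.007 − 4 = 4.993 cmH2O.
R = 4.993 / 0.7167 = 6.967 cmH2O·s/L.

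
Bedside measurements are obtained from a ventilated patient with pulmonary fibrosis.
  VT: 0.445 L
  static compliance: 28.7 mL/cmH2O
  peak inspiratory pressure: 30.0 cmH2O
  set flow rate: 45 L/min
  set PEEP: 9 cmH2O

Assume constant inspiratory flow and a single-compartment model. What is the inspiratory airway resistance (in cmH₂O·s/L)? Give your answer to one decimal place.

7.3

Flow: 45 L/min ÷ 60 = 0.75 L/s.
Equation of motion (constant flow): PIP = Vt/C + R·V̇ + PEEP.
R·V̇ = PIP − Vt/C − PEEP = 30.0 − 445/28.7 − 9 = 30.0 − 15.505 − 9 = 5.495 cmH2O.
R = 5.495 / 0.75 = 7.327 cmH2O·s/L.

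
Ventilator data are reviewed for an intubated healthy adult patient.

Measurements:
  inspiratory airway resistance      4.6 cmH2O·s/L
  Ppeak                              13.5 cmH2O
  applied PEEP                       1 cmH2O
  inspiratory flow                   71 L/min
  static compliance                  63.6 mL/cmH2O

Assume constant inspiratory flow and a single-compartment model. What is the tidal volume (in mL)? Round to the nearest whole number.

Flow: 71 L/min ÷ 60 = 1.1833 L/s.
Equation of motion (constant flow): PIP = Vt/C + R·V̇ + PEEP.
Vt/C = PIP − R·V̇ − PEEP = 13.5 − 5.443 − 1 = 7.057 cmH2O.
Vt = C × 7.057 = 63.6 × 7.057 = 448.83 mL.

449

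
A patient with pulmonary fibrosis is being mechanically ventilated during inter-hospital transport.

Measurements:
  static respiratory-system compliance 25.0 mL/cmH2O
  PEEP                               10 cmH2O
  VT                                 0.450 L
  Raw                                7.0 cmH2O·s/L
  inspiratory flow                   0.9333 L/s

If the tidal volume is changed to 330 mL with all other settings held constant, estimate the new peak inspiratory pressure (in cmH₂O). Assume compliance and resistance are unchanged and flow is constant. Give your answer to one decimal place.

29.7

PIP = Vt/C + R·V̇ + PEEP (constant-flow equation of motion).
Only the elastic term changes: ΔPIP = ΔVt / C = (330 − 450) / 25.0 = -4.8 cmH2O.
Original PIP = 450/25.0 + 7.0×0.9333 + 10 = 34.533 cmH2O; new PIP = 34.533 + (-4.8) = 29.733 cmH2O.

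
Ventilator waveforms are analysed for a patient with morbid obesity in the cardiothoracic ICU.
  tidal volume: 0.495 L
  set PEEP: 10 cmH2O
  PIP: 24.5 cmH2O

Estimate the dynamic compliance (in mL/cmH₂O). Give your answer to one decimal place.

34.1

Dynamic compliance = Vt / (PIP − PEEP) = 495 / (24.5 − 10) = 495 / 14.5 = 34.138 mL/cmH2O.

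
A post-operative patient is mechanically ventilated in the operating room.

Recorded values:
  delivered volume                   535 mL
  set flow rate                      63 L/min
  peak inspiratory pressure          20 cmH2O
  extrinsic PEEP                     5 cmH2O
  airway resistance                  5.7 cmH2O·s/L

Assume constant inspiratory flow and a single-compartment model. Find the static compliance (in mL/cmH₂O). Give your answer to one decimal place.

59.3

Flow: 63 L/min ÷ 60 = 1.05 L/s.
Equation of motion (constant flow): PIP = Vt/C + R·V̇ + PEEP.
Vt/C = PIP − R·V̇ − PEEP = 20 − 5.7×1.05 − 5 = 20 − 5.985 − 5 = 9.015 cmH2O.
C = Vt / 9.015 = 535 / 9.015 = 59.346 mL/cmH2O.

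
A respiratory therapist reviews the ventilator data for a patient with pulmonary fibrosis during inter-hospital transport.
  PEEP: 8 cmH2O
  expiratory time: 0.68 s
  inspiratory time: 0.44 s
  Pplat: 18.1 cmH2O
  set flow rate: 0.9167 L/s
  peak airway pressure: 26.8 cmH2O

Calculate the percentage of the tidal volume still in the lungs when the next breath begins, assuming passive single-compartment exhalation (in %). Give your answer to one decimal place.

Vt = flow × Ti = 0.9167 L/s × 0.44 s × 1000 mL/L = 403.35 mL.
R = (PIP − Pplat)/V̇ = (26.8 − 18.1) / 0.9167 = 8.7/0.9167 = 9.491 cmH2O·s/L.
C = Vt/(Pplat − PEEP) = 403.35 / (18.1 − 8) = 403.35/10.1 = 39.936 mL/cmH2O.
τ = R × C = 9.491 × 0.03994 L/cmH2O = 0.3791 s.
Fraction remaining at end-expiration = e^(−Te/τ) = e^(−0.68/0.3791) = 0.1663 → 16.63%.

16.6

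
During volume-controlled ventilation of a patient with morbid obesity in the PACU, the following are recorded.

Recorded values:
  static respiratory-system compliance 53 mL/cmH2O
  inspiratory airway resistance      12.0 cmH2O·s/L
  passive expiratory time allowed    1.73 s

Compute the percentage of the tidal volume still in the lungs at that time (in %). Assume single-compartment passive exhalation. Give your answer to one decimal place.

6.6

τ = R × C = 12.0 × 53 mL/cmH2O = 12.0 × 0.053 L/cmH2O = 0.636 s.
Passive exhalation: V(t)/V₀ = e^(−t/τ) = e^(−1.73/0.636) = 0.06587.
Fraction remaining = 0.06587 → 6.587%.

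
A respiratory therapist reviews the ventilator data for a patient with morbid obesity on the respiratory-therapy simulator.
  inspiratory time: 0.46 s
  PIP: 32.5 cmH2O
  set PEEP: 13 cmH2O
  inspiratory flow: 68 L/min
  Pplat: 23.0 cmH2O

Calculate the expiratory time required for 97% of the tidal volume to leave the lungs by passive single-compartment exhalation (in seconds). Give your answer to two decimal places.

Flow: 68 L/min ÷ 60 = 1.1333 L/s.
Vt = flow × Ti = 1.1333 L/s × 0.46 s × 1000 mL/L = 521.32 mL.
R = (PIP − Pplat)/V̇ = (32.5 − 23.0) / 1.1333 = 9.5/1.1333 = 8.383 cmH2O·s/L.
C = Vt/(Pplat − PEEP) = 521.32 / (23.0 − 13) = 521.32/10.0 = 52.132 mL/cmH2O.
τ = R × C = 8.383 × 0.05213 L/cmH2O = 0.437 s.
t = −τ·ln(1 − 0.97) = −0.437·ln(0.03) = 1.532 s.

1.53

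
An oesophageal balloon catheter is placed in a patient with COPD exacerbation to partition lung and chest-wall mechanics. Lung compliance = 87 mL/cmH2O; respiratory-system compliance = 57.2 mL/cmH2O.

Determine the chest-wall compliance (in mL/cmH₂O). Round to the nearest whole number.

167

1/Ccw = 1/Crs − 1/CL.
1/Ccw = 1/57.2 − 1/87 = 0.005988.
Ccw = 167.0 mL/cmH2O.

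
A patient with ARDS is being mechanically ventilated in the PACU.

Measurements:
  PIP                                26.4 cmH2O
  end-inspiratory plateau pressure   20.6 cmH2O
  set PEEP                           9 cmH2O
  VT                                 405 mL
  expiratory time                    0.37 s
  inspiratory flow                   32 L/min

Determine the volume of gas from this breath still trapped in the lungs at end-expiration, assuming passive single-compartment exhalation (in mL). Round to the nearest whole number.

Flow: 32 L/min ÷ 60 = 0.5333 L/s.
R = (PIP − Pplat)/V̇ = (26.4 − 20.6) / 0.5333 = 5.8/0.5333 = 10.876 cmH2O·s/L.
C = Vt/(Pplat − PEEP) = 405.0 / (20.6 − 9) = 405.0/11.6 = 34.914 mL/cmH2O.
τ = R × C = 10.876 × 0.03491 L/cmH2O = 0.3797 s.
Fraction remaining = e^(−Te/τ) = e^(−0.37/0.3797) = 0.3774.
Trapped volume = 405.0 × 0.3774 = 152.85 mL.

153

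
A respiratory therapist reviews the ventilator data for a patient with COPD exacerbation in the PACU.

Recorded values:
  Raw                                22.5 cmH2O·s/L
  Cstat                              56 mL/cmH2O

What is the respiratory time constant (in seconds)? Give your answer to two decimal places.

τ = R × C = 22.5 × 56 mL/cmH2O = 22.5 × 0.056 L/cmH2O = 1.26 s.

1.26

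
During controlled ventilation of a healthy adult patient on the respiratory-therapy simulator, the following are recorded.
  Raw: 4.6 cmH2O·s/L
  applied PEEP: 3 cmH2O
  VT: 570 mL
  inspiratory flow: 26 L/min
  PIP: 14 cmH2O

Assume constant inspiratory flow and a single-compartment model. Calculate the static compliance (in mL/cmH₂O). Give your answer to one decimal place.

Flow: 26 L/min ÷ 60 = 0.4333 L/s.
Equation of motion (constant flow): PIP = Vt/C + R·V̇ + PEEP.
Vt/C = PIP − R·V̇ − PEEP = 14 − 4.6×0.4333 − 3 = 14 − 1.993 − 3 = 9.007 cmH2O.
C = Vt / 9.007 = 570 / 9.007 = 63.284 mL/cmH2O.

63.3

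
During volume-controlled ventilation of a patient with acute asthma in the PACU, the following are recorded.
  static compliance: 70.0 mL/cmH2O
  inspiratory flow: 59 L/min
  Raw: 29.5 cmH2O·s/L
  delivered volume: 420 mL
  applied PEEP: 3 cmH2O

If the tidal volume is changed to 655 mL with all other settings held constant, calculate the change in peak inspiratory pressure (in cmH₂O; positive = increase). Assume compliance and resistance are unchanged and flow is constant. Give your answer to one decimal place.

3.4

PIP = Vt/C + R·V̇ + PEEP (constant-flow equation of motion).
Only the elastic term changes: ΔPIP = ΔVt / C = (655 − 420) / 70.0 = 3.357 cmH2O.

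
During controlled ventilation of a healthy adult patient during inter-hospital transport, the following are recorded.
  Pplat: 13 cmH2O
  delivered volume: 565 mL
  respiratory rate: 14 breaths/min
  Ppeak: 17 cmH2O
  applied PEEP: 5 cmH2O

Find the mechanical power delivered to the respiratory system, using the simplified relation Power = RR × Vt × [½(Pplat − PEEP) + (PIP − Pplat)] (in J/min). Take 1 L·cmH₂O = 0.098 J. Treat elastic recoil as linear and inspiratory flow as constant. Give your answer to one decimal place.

Per-breath work = Vt × [½(Pplat−PEEP) + (PIP−Pplat)] = 0.565 × [0.5×8.0 + 4.0] = 0.565 × 8.0 = 4.52 L·cmH2O.
Power = 14 × 4.52 = 63.28 L·cmH2O/min.
× 0.098 J/(L·cmH2O) → 6.201 J/min.

6.2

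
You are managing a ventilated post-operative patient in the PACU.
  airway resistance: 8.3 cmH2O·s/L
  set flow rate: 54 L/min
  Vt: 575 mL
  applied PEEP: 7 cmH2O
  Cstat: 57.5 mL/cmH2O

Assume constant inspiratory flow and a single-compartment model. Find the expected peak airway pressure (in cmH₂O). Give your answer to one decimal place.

Flow: 54 L/min ÷ 60 = 0.9 L/s.
Equation of motion (constant flow): PIP = Vt/C + R·V̇ + PEEP.
PIP = 575/57.5 + 8.3×0.9 + 7 = 10.0 + 7.47 + 7 = 24.47 cmH2O.

24.5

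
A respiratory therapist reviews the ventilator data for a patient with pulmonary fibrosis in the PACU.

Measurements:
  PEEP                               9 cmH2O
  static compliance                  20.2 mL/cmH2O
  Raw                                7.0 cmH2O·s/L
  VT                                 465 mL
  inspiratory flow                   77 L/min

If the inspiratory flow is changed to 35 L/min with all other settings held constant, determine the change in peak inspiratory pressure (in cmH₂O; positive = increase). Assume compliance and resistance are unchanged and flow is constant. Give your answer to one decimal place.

-4.9

Flow: 77 L/min ÷ 60 = 1.2833 L/s.
New flow: 35 L/min ÷ 60 = 0.5833 L/s.
PIP = Vt/C + R·V̇ + PEEP (constant-flow equation of motion).
Only the resistive term changes: ΔPIP = R × ΔV̇ = 7.0 × (0.5833 − 1.2833) = 7.0 × -0.7 = -4.9 cmH2O.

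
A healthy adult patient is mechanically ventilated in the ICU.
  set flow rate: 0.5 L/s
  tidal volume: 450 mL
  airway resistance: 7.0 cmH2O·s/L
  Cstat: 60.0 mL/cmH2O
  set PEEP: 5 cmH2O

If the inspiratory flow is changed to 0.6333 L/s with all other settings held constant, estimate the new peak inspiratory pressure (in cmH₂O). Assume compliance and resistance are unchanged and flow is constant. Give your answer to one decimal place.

16.9

PIP = Vt/C + R·V̇ + PEEP (constant-flow equation of motion).
Only the resistive term changes: ΔPIP = R × ΔV̇ = 7.0 × (0.6333 − 0.5) = 7.0 × 0.1333 = 0.9331 cmH2O.
Original PIP = 450/60.0 + 7.0×0.5 + 5 = 16.0 cmH2O; new PIP = 16.0 + (0.9331) = 16.933 cmH2O.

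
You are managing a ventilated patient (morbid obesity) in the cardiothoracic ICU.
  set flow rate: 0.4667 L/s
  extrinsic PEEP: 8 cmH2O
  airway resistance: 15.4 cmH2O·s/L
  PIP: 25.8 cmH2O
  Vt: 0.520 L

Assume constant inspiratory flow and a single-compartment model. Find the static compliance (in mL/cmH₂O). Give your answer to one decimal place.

49.0

Equation of motion (constant flow): PIP = Vt/C + R·V̇ + PEEP.
Vt/C = PIP − R·V̇ − PEEP = 25.8 − 15.4×0.4667 − 8 = 25.8 − 7.187 − 8 = 10.613 cmH2O.
C = Vt / 10.613 = 520 / 10.613 = 48.997 mL/cmH2O.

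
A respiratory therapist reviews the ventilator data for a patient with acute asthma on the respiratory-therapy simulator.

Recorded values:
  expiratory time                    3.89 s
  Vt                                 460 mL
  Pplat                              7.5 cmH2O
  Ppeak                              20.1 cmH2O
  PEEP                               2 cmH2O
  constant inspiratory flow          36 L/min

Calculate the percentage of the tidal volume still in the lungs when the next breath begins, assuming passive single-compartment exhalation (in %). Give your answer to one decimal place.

Flow: 36 L/min ÷ 60 = 0.6 L/s.
R = (PIP − Pplat)/V̇ = (20.1 − 7.5) / 0.6 = 12.6/0.6 = 21.0 cmH2O·s/L.
C = Vt/(Pplat − PEEP) = 460.0 / (7.5 − 2) = 460.0/5.5 = 83.636 mL/cmH2O.
τ = R × C = 21.0 × 0.08364 L/cmH2O = 1.756 s.
Fraction remaining at end-expiration = e^(−Te/τ) = e^(−3.89/1.756) = 0.1091 → 10.91%.

10.9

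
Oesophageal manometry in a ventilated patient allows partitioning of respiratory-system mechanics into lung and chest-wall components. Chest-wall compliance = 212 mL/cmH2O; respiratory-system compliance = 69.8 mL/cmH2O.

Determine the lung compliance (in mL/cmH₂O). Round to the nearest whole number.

1/CL = 1/Crs − 1/Ccw.
1/CL = 1/69.8 − 1/212 = 0.00961.
CL = 104.06 mL/cmH2O.

104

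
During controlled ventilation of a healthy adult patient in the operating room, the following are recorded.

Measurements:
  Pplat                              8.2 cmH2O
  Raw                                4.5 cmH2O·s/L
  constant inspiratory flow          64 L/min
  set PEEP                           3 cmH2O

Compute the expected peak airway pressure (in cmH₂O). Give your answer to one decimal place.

Flow: 64 L/min ÷ 60 = 1.0667 L/s.
PIP = Pplat + Raw × flow = 8.2 + 4.5 × 1.0667 = 8.2 + 4.8 = 13.0 cmH2O.

13.0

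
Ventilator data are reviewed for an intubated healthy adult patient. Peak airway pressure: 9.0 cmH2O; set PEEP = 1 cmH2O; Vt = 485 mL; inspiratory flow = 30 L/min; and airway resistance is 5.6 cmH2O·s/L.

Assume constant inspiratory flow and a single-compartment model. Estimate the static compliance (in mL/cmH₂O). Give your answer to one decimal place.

93.3

Flow: 30 L/min ÷ 60 = 0.5 L/s.
Equation of motion (constant flow): PIP = Vt/C + R·V̇ + PEEP.
Vt/C = PIP − R·V̇ − PEEP = 9.0 − 5.6×0.5 − 1 = 9.0 − 2.8 − 1 = 5.2 cmH2O.
C = Vt / 5.2 = 485 / 5.2 = 93.269 mL/cmH2O.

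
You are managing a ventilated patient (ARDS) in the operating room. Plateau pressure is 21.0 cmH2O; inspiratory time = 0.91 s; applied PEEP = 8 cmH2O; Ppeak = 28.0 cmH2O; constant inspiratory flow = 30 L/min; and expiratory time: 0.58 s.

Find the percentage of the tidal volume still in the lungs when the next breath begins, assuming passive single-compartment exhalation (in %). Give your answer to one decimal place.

Flow: 30 L/min ÷ 60 = 0.5 L/s.
Vt = flow × Ti = 0.5 L/s × 0.91 s × 1000 mL/L = 455.0 mL.
R = (PIP − Pplat)/V̇ = (28.0 − 21.0) / 0.5 = 7.0/0.5 = 14.0 cmH2O·s/L.
C = Vt/(Pplat − PEEP) = 455.0 / (21.0 − 8) = 455.0/13.0 = 35.0 mL/cmH2O.
τ = R × C = 14.0 × 0.035 L/cmH2O = 0.49 s.
Fraction remaining at end-expiration = e^(−Te/τ) = e^(−0.58/0.49) = 0.3062 → 30.62%.

30.6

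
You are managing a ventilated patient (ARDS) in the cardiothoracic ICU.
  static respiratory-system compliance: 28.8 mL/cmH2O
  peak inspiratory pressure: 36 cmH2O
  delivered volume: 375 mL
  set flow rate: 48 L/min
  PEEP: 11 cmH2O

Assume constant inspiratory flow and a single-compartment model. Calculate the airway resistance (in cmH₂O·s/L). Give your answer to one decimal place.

15.0

Flow: 48 L/min ÷ 60 = 0.8 L/s.
Equation of motion (constant flow): PIP = Vt/C + R·V̇ + PEEP.
R·V̇ = PIP − Vt/C − PEEP = 36 − 375/28.8 − 11 = 36 − 13.021 − 11 = 11.979 cmH2O.
R = 11.979 / 0.8 = 14.974 cmH2O·s/L.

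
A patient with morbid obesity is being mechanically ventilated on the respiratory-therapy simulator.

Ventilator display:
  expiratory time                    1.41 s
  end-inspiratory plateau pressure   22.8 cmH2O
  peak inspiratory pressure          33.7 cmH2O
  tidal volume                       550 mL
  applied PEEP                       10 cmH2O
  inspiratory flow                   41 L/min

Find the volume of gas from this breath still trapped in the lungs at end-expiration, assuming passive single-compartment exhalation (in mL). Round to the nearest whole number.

70

Flow: 41 L/min ÷ 60 = 0.6833 L/s.
R = (PIP − Pplat)/V̇ = (33.7 − 22.8) / 0.6833 = 10.9/0.6833 = 15.952 cmH2O·s/L.
C = Vt/(Pplat − PEEP) = 550.0 / (22.8 − 10) = 550.0/12.8 = 42.969 mL/cmH2O.
τ = R × C = 15.952 × 0.04297 L/cmH2O = 0.6855 s.
Fraction remaining = e^(−Te/τ) = e^(−1.41/0.6855) = 0.1279.
Trapped volume = 550.0 × 0.1279 = 70.345 mL.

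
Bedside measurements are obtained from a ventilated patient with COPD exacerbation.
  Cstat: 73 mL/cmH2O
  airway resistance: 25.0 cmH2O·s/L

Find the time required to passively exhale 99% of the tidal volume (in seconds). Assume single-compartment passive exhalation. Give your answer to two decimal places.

τ = R × C = 25.0 × 73 mL/cmH2O = 25.0 × 0.073 L/cmH2O = 1.825 s.
Exhaled fraction f = 1 − e^(−t/τ) → t = −τ·ln(1 − f) = −1.825·ln(0.01) = 8.404 s.

8.40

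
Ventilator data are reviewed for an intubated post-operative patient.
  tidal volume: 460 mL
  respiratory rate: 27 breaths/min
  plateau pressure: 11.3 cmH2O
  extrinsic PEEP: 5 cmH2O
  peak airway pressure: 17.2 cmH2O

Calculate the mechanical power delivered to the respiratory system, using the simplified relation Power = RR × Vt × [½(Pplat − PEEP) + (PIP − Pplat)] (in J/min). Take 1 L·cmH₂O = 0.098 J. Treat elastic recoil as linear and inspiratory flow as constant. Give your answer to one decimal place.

Per-breath work = Vt × [½(Pplat−PEEP) + (PIP−Pplat)] = 0.460 × [0.5×6.3 + 5.9] = 0.460 × 9.05 = 4.163 L·cmH2O.
Power = 27 × 4.163 = 112.4 L·cmH2O/min.
× 0.098 J/(L·cmH2O) → 11.015 J/min.

11.0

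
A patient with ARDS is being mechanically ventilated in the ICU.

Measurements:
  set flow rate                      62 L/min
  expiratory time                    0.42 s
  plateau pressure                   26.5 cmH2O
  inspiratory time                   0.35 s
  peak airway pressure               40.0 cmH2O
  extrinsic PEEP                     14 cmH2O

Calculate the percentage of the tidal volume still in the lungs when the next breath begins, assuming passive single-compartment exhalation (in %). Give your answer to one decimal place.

Flow: 62 L/min ÷ 60 = 1.0333 L/s.
Vt = flow × Ti = 1.0333 L/s × 0.35 s × 1000 mL/L = 361.66 mL.
R = (PIP − Pplat)/V̇ = (40.0 − 26.5) / 1.0333 = 13.5/1.0333 = 13.065 cmH2O·s/L.
C = Vt/(Pplat − PEEP) = 361.66 / (26.5 − 14) = 361.66/12.5 = 28.933 mL/cmH2O.
τ = R × C = 13.065 × 0.02893 L/cmH2O = 0.378 s.
Fraction remaining at end-expiration = e^(−Te/τ) = e^(−0.42/0.378) = 0.3292 → 32.92%.

32.9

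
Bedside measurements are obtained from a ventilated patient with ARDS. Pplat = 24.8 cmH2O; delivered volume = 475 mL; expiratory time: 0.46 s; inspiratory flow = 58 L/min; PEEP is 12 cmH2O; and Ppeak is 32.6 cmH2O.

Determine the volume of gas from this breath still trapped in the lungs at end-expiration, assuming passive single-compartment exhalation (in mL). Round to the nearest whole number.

Flow: 58 L/min ÷ 60 = 0.9667 L/s.
R = (PIP − Pplat)/V̇ = (32.6 − 24.8) / 0.9667 = 7.8/0.9667 = 8.069 cmH2O·s/L.
C = Vt/(Pplat − PEEP) = 475.0 / (24.8 − 12) = 475.0/12.8 = 37.109 mL/cmH2O.
τ = R × C = 8.069 × 0.03711 L/cmH2O = 0.2994 s.
Fraction remaining = e^(−Te/τ) = e^(−0.46/0.2994) = 0.2152.
Trapped volume = 475.0 × 0.2152 = 102.22 mL.

102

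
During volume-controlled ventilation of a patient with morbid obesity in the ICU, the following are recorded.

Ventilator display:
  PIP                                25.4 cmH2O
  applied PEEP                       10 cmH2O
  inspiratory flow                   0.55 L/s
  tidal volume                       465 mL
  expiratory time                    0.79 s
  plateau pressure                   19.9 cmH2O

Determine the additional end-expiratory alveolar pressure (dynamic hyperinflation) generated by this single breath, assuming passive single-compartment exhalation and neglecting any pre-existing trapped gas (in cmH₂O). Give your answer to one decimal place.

R = (PIP − Pplat)/V̇ = (25.4 − 19.9) / 0.55 = 5.5/0.55 = 10.0 cmH2O·s/L.
C = Vt/(Pplat − PEEP) = 465.0 / (19.9 − 10) = 465.0/9.9 = 46.97 mL/cmH2O.
τ = R × C = 10.0 × 0.04697 L/cmH2O = 0.4697 s.
Fraction remaining = e^(−Te/τ) = e^(−0.79/0.4697) = 0.186; trapped volume = 465.0 × 0.186 = 86.49 mL.
Additional alveolar pressure from trapping ≈ V_trapped / C = 86.49 / 46.97 = 1.841 cmH2O.

1.8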